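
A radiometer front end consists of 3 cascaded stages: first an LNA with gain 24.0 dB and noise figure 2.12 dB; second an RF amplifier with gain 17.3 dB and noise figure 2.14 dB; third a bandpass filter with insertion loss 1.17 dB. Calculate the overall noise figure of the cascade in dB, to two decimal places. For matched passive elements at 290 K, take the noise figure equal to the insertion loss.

Convert to linear (a loss of L dB is a gain of −L dB): F_i = 10^(NF_i/10), G_i = 10^(G_i,dB/10)
  Stage 1: F_1 = 10^(2.12/10) = 1.629, G_1 = 10^(24.0/10) = 251.2
  Stage 2: F_2 = 10^(2.14/10) = 1.637, G_2 = 10^(17.3/10) = 53.70
  Stage 3: F_3 = 10^(1.17/10) = 1.309, G_3 = 10^(−1.17/10) = 0.7638
Friis cascade:
  F = 1.629 + (1.637 − 1)/251.2 + (1.309 − 1)/1.349×10⁴ = 1.632
NF = 10 log₁₀(1.632) = 2.13 dB

2.13 dB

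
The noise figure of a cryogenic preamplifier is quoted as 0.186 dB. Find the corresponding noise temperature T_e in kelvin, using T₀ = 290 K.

F = 10^(0.186/10) = 1.04376
T_e = (F − 1)·T₀ = (1.04376 − 1) × 290 = 12.7 K

12.7 K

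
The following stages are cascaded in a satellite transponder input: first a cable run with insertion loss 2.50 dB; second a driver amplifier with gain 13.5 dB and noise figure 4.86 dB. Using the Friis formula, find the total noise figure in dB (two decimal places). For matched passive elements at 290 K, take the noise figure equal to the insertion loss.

7.36 dB

Convert to linear (a loss of L dB is a gain of −L dB): F_i = 10^(NF_i/10), G_i = 10^(G_i,dB/10)
  Stage 1: F_1 = 10^(2.50/10) = 1.778, G_1 = 10^(−2.50/10) = 0.5623
  Stage 2: F_2 = 10^(4.86/10) = 3.062, G_2 = 10^(13.5/10) = 22.39
Friis cascade:
  F = 1.778 + (3.062 − 1)/0.5623 = 5.445
NF = 10 log₁₀(5.445) = 7.36 dB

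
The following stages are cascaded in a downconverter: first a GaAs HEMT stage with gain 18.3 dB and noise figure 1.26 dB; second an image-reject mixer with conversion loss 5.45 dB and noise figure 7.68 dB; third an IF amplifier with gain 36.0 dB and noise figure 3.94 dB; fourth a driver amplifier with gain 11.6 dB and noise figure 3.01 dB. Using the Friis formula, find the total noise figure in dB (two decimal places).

1.72 dB

Convert to linear (a loss of L dB is a gain of −L dB): F_i = 10^(NF_i/10), G_i = 10^(G_i,dB/10)
  Stage 1: F_1 = 10^(1.26/10) = 1.337, G_1 = 10^(18.3/10) = 67.61
  Stage 2: F_2 = 10^(7.68/10) = 5.861, G_2 = 10^(−5.45/10) = 0.2851
  Stage 3: F_3 = 10^(3.94/10) = 2.477, G_3 = 10^(36.0/10) = 3981
  Stage 4: F_4 = 10^(3.01/10) = 2.000, G_4 = 10^(11.6/10) = 14.45
Friis cascade:
  F = 1.337 + (5.861 − 1)/67.61 + (2.477 − 1)/19.28 + (2.000 − 1)/7.674×10⁴ = 1.485
NF = 10 log₁₀(1.485) = 1.72 dB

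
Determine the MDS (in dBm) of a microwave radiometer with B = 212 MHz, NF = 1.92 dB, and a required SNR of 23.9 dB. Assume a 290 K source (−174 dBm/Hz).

−64.9 dBm

Sensitivity = −174 + 10 log₁₀(B) + NF + SNR_min
= −174 + 83.26 + 1.92 + 23.9
= −64.92 dBm → −64.9 dBm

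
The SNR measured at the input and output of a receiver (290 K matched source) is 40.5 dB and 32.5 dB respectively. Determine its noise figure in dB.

NF (dB) = SNR_in(dB) − SNR_out(dB) when the source is at T₀
NF = 40.5 − 32.5 = 8.0 dB

8.0 dB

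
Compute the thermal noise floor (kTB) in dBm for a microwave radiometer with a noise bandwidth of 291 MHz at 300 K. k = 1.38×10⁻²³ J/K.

P_n = kTB = 1.38×10⁻²³ × 300 × 2.91×10⁸ = 1.20×10⁻¹² W
In dBm: 10 log₁₀(1.20×10⁻¹² / 10⁻³) = −89.2 dBm

−89.2 dBm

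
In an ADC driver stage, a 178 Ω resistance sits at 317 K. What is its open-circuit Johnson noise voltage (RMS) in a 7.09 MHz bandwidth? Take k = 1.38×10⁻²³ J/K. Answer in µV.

4.70 µV

V_n = √(4kTRB)
4kTRB = 4 × 1.38×10⁻²³ × 317 × 1.78×10² × 7.09×10⁶ = 2.21×10⁻¹¹ V²
V_n = √(2.21×10⁻¹¹) = 4.70×10⁻⁶ V = 4.70 µV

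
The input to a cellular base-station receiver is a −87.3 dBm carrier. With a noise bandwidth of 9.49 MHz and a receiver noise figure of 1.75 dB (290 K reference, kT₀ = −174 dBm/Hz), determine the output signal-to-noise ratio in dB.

15.2 dB

Noise floor: N = −174 + 10 log₁₀(B) + NF
10 log₁₀(9.49×10⁶) = 69.77 dB
N = −174 + 69.77 + 1.75 = −102.48 dBm
SNR = P_sig − N = −87.3 − (−102.48) = 15.18 dB → 15.2 dB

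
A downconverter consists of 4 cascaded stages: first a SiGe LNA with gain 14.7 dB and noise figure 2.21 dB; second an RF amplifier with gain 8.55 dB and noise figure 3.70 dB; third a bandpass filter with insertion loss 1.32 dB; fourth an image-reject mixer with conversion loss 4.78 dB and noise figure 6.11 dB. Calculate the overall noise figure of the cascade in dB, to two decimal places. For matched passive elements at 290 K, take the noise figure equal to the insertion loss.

Convert to linear (a loss of L dB is a gain of −L dB): F_i = 10^(NF_i/10), G_i = 10^(G_i,dB/10)
  Stage 1: F_1 = 10^(2.21/10) = 1.663, G_1 = 10^(14.7/10) = 29.51
  Stage 2: F_2 = 10^(3.70/10) = 2.344, G_2 = 10^(8.55/10) = 7.161
  Stage 3: F_3 = 10^(1.32/10) = 1.355, G_3 = 10^(−1.32/10) = 0.7379
  Stage 4: F_4 = 10^(6.11/10) = 4.083, G_4 = 10^(−4.78/10) = 0.3327
Friis cascade:
  F = 1.663 + (2.344 − 1)/29.51 + (1.355 − 1)/211.3 + (4.083 − 1)/156.0 = 1.730
NF = 10 log₁₀(1.730) = 2.38 dB

2.38 dB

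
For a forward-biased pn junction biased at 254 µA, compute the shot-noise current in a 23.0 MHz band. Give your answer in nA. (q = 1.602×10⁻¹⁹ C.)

43.3 nA

I_n = √(2qI·B)
2qI·B = 2 × 1.602×10⁻¹⁹ × 2.54×10⁻⁴ × 2.30×10⁷ = 1.87×10⁻¹⁵ A²
I_n = √(1.87×10⁻¹⁵) = 4.33×10⁻⁸ A = 43.3 nA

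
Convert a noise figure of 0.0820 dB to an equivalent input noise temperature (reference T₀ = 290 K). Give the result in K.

F = 10^(0.0820/10) = 1.01906
T_e = (F − 1)·T₀ = (1.01906 − 1) × 290 = 5.53 K

5.53 K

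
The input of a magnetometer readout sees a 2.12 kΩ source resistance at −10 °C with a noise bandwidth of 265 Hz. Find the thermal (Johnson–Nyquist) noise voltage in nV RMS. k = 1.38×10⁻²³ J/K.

90.3 nV

T = −10 °C + 273.15 = 263.15 K
V_n = √(4kTRB)
4kTRB = 4 × 1.38×10⁻²³ × 263.15 × 2.12×10³ × 2.65×10² = 8.16×10⁻¹⁵ V²
V_n = √(8.16×10⁻¹⁵) = 9.03×10⁻⁸ V = 90.3 nV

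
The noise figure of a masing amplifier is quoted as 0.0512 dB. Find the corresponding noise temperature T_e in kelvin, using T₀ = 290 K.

3.44 K

F = 10^(0.0512/10) = 1.01186
T_e = (F − 1)·T₀ = (1.01186 − 1) × 290 = 3.44 K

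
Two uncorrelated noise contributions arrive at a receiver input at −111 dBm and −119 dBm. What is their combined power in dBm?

Convert to linear, add, convert back:
P₁ = 7.94×10⁻¹⁵ W, P₂ = 1.26×10⁻¹⁵ W
P_tot = 9.20×10⁻¹⁵ W → 10 log₁₀(P_tot / 10⁻³) = −110.4 dBm

−110.4 dBm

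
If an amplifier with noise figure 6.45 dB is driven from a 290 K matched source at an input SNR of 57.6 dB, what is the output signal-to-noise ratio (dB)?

By definition F = SNR_in/SNR_out, so in dB: SNR_out = SNR_in − NF
SNR_out = 57.6 − 6.45 = 51.15 dB

51.15 dB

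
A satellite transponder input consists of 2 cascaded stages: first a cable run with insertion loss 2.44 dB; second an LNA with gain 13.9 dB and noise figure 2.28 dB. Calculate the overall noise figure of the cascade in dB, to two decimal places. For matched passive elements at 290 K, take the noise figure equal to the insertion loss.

4.72 dB

Convert to linear (a loss of L dB is a gain of −L dB): F_i = 10^(NF_i/10), G_i = 10^(G_i,dB/10)
  Stage 1: F_1 = 10^(2.44/10) = 1.754, G_1 = 10^(−2.44/10) = 0.5702
  Stage 2: F_2 = 10^(2.28/10) = 1.690, G_2 = 10^(13.9/10) = 24.55
Friis cascade:
  F = 1.754 + (1.690 − 1)/0.5702 = 2.965
NF = 10 log₁₀(2.965) = 4.72 dB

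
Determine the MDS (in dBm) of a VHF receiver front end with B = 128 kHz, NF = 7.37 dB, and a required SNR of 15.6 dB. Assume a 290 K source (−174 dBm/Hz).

Sensitivity = −174 + 10 log₁₀(B) + NF + SNR_min
= −174 + 51.07 + 7.37 + 15.6
= −99.96 dBm → −100.0 dBm

−100.0 dBm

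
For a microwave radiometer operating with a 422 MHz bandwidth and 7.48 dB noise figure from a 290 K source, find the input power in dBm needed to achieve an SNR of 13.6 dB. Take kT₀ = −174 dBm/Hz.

−66.7 dBm

Sensitivity = −174 + 10 log₁₀(B) + NF + SNR_min
= −174 + 86.25 + 7.48 + 13.6
= −66.67 dBm → −66.7 dBm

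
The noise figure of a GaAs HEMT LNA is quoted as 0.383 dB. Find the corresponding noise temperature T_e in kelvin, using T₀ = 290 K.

26.7 K

F = 10^(0.383/10) = 1.09219
T_e = (F − 1)·T₀ = (1.09219 − 1) × 290 = 26.7 K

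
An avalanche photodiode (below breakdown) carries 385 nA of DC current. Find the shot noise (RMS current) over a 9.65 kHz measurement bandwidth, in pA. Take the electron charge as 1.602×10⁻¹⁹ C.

I_n = √(2qI·B)
2qI·B = 2 × 1.602×10⁻¹⁹ × 3.85×10⁻⁷ × 9.65×10³ = 1.19×10⁻²¹ A²
I_n = √(1.19×10⁻²¹) = 3.45×10⁻¹¹ A = 34.5 pA

34.5 pA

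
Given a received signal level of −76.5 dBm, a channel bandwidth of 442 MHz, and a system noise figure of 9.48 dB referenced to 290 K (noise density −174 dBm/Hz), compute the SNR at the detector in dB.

Noise floor: N = −174 + 10 log₁₀(B) + NF
10 log₁₀(4.42×10⁸) = 86.45 dB
N = −174 + 86.45 + 9.48 = −78.07 dBm
SNR = P_sig − N = −76.5 − (−78.07) = 1.57 dB → 1.6 dB

1.6 dB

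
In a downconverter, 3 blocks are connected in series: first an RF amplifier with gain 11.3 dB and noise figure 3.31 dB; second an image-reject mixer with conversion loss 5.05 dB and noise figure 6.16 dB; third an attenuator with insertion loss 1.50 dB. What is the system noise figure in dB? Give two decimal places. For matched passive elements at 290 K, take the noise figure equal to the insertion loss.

3.93 dB

Convert to linear (a loss of L dB is a gain of −L dB): F_i = 10^(NF_i/10), G_i = 10^(G_i,dB/10)
  Stage 1: F_1 = 10^(3.31/10) = 2.143, G_1 = 10^(11.3/10) = 13.49
  Stage 2: F_2 = 10^(6.16/10) = 4.130, G_2 = 10^(−5.05/10) = 0.3126
  Stage 3: F_3 = 10^(1.50/10) = 1.413, G_3 = 10^(−1.50/10) = 0.7079
Friis cascade:
  F = 2.143 + (4.130 − 1)/13.49 + (1.413 − 1)/4.217 = 2.473
NF = 10 log₁₀(2.473) = 3.93 dB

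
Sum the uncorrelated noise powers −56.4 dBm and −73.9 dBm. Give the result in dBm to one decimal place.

Convert to linear, add, convert back:
P₁ = 2.29×10⁻⁹ W, P₂ = 4.07×10⁻¹¹ W
P_tot = 2.33×10⁻⁹ W → 10 log₁₀(P_tot / 10⁻³) = −56.3 dBm

−56.3 dBm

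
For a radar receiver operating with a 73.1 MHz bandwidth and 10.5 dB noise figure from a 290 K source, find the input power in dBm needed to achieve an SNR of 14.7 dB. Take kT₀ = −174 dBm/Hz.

−70.2 dBm

Sensitivity = −174 + 10 log₁₀(B) + NF + SNR_min
= −174 + 78.64 + 10.5 + 14.7
= −70.16 dBm → −70.2 dBm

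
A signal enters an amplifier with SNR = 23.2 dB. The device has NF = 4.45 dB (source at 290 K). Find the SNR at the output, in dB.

By definition F = SNR_in/SNR_out, so in dB: SNR_out = SNR_in − NF
SNR_out = 23.2 − 4.45 = 18.75 dB

18.75 dB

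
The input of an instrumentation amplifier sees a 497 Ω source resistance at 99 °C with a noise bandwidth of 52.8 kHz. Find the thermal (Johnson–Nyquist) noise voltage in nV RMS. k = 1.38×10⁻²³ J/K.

734 nV

T = 99 °C + 273.15 = 372.15 K
V_n = √(4kTRB)
4kTRB = 4 × 1.38×10⁻²³ × 372.15 × 4.97×10² × 5.28×10⁴ = 5.39×10⁻¹³ V²
V_n = √(5.39×10⁻¹³) = 7.34×10⁻⁷ V = 734 nV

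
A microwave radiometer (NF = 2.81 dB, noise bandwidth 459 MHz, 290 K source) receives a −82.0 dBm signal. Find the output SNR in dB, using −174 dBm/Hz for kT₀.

2.6 dB

Noise floor: N = −174 + 10 log₁₀(B) + NF
10 log₁₀(4.59×10⁸) = 86.62 dB
N = −174 + 86.62 + 2.81 = −84.57 dBm
SNR = P_sig − N = −82.0 − (−84.57) = 2.57 dB → 2.6 dB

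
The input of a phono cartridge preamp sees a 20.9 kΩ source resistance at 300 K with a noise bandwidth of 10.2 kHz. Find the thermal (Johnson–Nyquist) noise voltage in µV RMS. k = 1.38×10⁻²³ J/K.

1.88 µV

V_n = √(4kTRB)
4kTRB = 4 × 1.38×10⁻²³ × 300 × 2.09×10⁴ × 1.02×10⁴ = 3.53×10⁻¹² V²
V_n = √(3.53×10⁻¹²) = 1.88×10⁻⁶ V = 1.88 µV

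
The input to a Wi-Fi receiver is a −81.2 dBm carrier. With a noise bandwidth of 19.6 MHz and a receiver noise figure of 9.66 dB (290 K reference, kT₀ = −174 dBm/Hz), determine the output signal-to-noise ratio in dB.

10.2 dB

Noise floor: N = −174 + 10 log₁₀(B) + NF
10 log₁₀(1.96×10⁷) = 72.92 dB
N = −174 + 72.92 + 9.66 = −91.42 dBm
SNR = P_sig − N = −81.2 − (−91.42) = 10.22 dB → 10.2 dB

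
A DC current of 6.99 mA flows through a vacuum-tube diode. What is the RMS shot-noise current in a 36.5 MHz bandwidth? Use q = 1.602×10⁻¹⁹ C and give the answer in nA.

286 nA

I_n = √(2qI·B)
2qI·B = 2 × 1.602×10⁻¹⁹ × 6.99×10⁻³ × 3.65×10⁷ = 8.17×10⁻¹⁴ A²
I_n = √(8.17×10⁻¹⁴) = 2.86×10⁻⁷ A = 286 nA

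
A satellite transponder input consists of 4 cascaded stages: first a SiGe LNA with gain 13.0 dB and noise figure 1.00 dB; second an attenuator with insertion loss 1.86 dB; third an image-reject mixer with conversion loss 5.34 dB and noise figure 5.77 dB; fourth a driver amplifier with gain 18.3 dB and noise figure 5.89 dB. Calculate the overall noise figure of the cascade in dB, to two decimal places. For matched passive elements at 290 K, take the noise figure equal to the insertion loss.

Convert to linear (a loss of L dB is a gain of −L dB): F_i = 10^(NF_i/10), G_i = 10^(G_i,dB/10)
  Stage 1: F_1 = 10^(1.00/10) = 1.259, G_1 = 10^(13.0/10) = 19.95
  Stage 2: F_2 = 10^(1.86/10) = 1.535, G_2 = 10^(−1.86/10) = 0.6516
  Stage 3: F_3 = 10^(5.77/10) = 3.776, G_3 = 10^(−5.34/10) = 0.2924
  Stage 4: F_4 = 10^(5.89/10) = 3.882, G_4 = 10^(18.3/10) = 67.61
Friis cascade:
  F = 1.259 + (1.535 − 1)/19.95 + (3.776 − 1)/13.00 + (3.882 − 1)/3.802 = 2.257
NF = 10 log₁₀(2.257) = 3.54 dB

3.54 dB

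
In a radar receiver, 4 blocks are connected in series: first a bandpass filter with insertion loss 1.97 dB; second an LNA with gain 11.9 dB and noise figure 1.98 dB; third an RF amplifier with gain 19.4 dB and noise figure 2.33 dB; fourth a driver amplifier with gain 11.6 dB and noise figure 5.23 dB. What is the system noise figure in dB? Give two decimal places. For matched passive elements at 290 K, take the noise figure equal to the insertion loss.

4.08 dB

Convert to linear (a loss of L dB is a gain of −L dB): F_i = 10^(NF_i/10), G_i = 10^(G_i,dB/10)
  Stage 1: F_1 = 10^(1.97/10) = 1.574, G_1 = 10^(−1.97/10) = 0.6353
  Stage 2: F_2 = 10^(1.98/10) = 1.578, G_2 = 10^(11.9/10) = 15.49
  Stage 3: F_3 = 10^(2.33/10) = 1.710, G_3 = 10^(19.4/10) = 87.10
  Stage 4: F_4 = 10^(5.23/10) = 3.334, G_4 = 10^(11.6/10) = 14.45
Friis cascade:
  F = 1.574 + (1.578 − 1)/0.6353 + (1.710 − 1)/9.840 + (3.334 − 1)/857.0 = 2.558
NF = 10 log₁₀(2.558) = 4.08 dB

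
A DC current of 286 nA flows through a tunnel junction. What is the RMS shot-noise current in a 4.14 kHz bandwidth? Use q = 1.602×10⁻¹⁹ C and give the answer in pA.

19.5 pA

I_n = √(2qI·B)
2qI·B = 2 × 1.602×10⁻¹⁹ × 2.86×10⁻⁷ × 4.14×10³ = 3.79×10⁻²² A²
I_n = √(3.79×10⁻²²) = 1.95×10⁻¹¹ A = 19.5 pA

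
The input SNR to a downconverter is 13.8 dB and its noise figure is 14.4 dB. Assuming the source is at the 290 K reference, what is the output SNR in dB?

By definition F = SNR_in/SNR_out, so in dB: SNR_out = SNR_in − NF
SNR_out = 13.8 − 14.4 = −0.6 dB

−0.6 dB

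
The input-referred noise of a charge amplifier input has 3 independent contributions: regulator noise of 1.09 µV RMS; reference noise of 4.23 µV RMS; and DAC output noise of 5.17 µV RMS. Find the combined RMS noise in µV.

6.77 µV

Uncorrelated sources add in power (mean-square): V_tot = √(ΣV_i²)
V_tot = √[(1.09×10⁻⁶)² + (4.23×10⁻⁶)² + (5.17×10⁻⁶)²] = 6.77×10⁻⁶ V = 6.77 µV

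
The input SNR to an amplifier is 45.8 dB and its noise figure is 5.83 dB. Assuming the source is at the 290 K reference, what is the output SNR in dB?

39.97 dB

By definition F = SNR_in/SNR_out, so in dB: SNR_out = SNR_in − NF
SNR_out = 45.8 − 5.83 = 39.97 dB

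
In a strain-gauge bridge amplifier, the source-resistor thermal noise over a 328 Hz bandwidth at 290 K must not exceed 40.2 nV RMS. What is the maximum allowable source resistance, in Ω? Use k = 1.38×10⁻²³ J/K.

308 Ω

Johnson–Nyquist: V_n = √(4kTRB) ⇒ R = V_n² / (4kTB)
4kTB = 4 × 1.38×10⁻²³ × 290 × 3.28×10² = 5.25×10⁻¹⁸
R = (4.02×10⁻⁸)² / 5.25×10⁻¹⁸ = 3.08×10² Ω = 308 Ω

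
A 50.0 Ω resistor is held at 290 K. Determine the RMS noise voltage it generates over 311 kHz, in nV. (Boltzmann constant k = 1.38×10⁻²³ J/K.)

V_n = √(4kTRB)
4kTRB = 4 × 1.38×10⁻²³ × 290 × 5.00×10¹ × 3.11×10⁵ = 2.49×10⁻¹³ V²
V_n = √(2.49×10⁻¹³) = 4.99×10⁻⁷ V = 499 nV

499 nV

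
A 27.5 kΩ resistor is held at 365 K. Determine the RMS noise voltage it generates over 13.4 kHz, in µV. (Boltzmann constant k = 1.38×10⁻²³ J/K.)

2.72 µV

V_n = √(4kTRB)
4kTRB = 4 × 1.38×10⁻²³ × 365 × 2.75×10⁴ × 1.34×10⁴ = 7.42×10⁻¹² V²
V_n = √(7.42×10⁻¹²) = 2.72×10⁻⁶ V = 2.72 µV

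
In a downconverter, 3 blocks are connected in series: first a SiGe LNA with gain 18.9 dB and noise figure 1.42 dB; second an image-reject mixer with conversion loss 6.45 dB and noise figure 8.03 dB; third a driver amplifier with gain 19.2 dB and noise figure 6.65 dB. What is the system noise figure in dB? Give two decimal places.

Convert to linear (a loss of L dB is a gain of −L dB): F_i = 10^(NF_i/10), G_i = 10^(G_i,dB/10)
  Stage 1: F_1 = 10^(1.42/10) = 1.387, G_1 = 10^(18.9/10) = 77.62
  Stage 2: F_2 = 10^(8.03/10) = 6.353, G_2 = 10^(−6.45/10) = 0.2265
  Stage 3: F_3 = 10^(6.65/10) = 4.624, G_3 = 10^(19.2/10) = 83.18
Friis cascade:
  F = 1.387 + (6.353 − 1)/77.62 + (4.624 − 1)/17.58 = 1.662
NF = 10 log₁₀(1.662) = 2.21 dB

2.21 dB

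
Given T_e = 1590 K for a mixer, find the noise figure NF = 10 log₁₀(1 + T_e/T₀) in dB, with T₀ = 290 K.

8.12 dB

F = 1 + T_e/T₀ = 1 + 1590/290 = 6.48276
NF = 10 log₁₀(6.48276) = 8.12 dB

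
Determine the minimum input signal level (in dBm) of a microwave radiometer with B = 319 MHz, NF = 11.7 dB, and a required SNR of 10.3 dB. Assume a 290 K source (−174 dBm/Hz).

Sensitivity = −174 + 10 log₁₀(B) + NF + SNR_min
= −174 + 85.04 + 11.7 + 10.3
= −66.96 dBm → −67.0 dBm

−67.0 dBm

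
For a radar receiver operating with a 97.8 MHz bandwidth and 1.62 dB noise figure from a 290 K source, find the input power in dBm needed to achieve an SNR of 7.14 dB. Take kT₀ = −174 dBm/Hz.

Sensitivity = −174 + 10 log₁₀(B) + NF + SNR_min
= −174 + 79.9 + 1.62 + 7.14
= −85.34 dBm → −85.3 dBm

−85.3 dBm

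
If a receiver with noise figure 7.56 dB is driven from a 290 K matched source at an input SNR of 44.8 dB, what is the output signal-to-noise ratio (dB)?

By definition F = SNR_in/SNR_out, so in dB: SNR_out = SNR_in − NF
SNR_out = 44.8 − 7.56 = 37.24 dB

37.24 dB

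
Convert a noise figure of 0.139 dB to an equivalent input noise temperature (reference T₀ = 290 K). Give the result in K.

F = 10^(0.139/10) = 1.03252
T_e = (F − 1)·T₀ = (1.03252 − 1) × 290 = 9.43 K

9.43 K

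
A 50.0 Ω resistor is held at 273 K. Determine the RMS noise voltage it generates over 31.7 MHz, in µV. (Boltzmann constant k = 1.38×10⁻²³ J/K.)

V_n = √(4kTRB)
4kTRB = 4 × 1.38×10⁻²³ × 273 × 5.00×10¹ × 3.17×10⁷ = 2.39×10⁻¹¹ V²
V_n = √(2.39×10⁻¹¹) = 4.89×10⁻⁶ V = 4.89 µV

4.89 µV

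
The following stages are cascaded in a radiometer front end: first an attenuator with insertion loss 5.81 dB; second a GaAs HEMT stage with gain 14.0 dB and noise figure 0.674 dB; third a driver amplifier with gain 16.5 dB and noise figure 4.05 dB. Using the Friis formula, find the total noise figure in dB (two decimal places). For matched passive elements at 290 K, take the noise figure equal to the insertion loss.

Convert to linear (a loss of L dB is a gain of −L dB): F_i = 10^(NF_i/10), G_i = 10^(G_i,dB/10)
  Stage 1: F_1 = 10^(5.81/10) = 3.811, G_1 = 10^(−5.81/10) = 0.2624
  Stage 2: F_2 = 10^(0.674/10) = 1.168, G_2 = 10^(14.0/10) = 25.12
  Stage 3: F_3 = 10^(4.05/10) = 2.541, G_3 = 10^(16.5/10) = 44.67
Friis cascade:
  F = 3.811 + (1.168 − 1)/0.2624 + (2.541 − 1)/6.592 = 4.684
NF = 10 log₁₀(4.684) = 6.71 dB

6.71 dB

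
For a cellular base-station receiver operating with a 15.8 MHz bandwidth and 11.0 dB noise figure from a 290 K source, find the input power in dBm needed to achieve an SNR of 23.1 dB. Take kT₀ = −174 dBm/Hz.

−67.9 dBm

Sensitivity = −174 + 10 log₁₀(B) + NF + SNR_min
= −174 + 71.99 + 11.0 + 23.1
= −67.91 dBm → −67.9 dBm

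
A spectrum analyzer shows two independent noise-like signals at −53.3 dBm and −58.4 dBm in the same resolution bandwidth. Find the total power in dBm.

Convert to linear, add, convert back:
P₁ = 4.68×10⁻⁹ W, P₂ = 1.45×10⁻⁹ W
P_tot = 6.12×10⁻⁹ W → 10 log₁₀(P_tot / 10⁻³) = −52.1 dBm

−52.1 dBm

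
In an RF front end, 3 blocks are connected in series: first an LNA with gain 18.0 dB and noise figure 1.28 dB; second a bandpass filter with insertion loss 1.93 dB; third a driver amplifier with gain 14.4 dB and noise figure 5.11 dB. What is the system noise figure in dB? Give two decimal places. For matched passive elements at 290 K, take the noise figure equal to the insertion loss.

1.48 dB

Convert to linear (a loss of L dB is a gain of −L dB): F_i = 10^(NF_i/10), G_i = 10^(G_i,dB/10)
  Stage 1: F_1 = 10^(1.28/10) = 1.343, G_1 = 10^(18.0/10) = 63.10
  Stage 2: F_2 = 10^(1.93/10) = 1.560, G_2 = 10^(−1.93/10) = 0.6412
  Stage 3: F_3 = 10^(5.11/10) = 3.243, G_3 = 10^(14.4/10) = 27.54
Friis cascade:
  F = 1.343 + (1.560 − 1)/63.10 + (3.243 − 1)/40.46 = 1.407
NF = 10 log₁₀(1.407) = 1.48 dB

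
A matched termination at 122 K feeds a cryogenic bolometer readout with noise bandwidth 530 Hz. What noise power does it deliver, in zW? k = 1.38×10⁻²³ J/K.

P_n = kTB = 1.38×10⁻²³ × 122 × 5.30×10² = 8.92×10⁻¹⁹ W = 892 zW

892 zW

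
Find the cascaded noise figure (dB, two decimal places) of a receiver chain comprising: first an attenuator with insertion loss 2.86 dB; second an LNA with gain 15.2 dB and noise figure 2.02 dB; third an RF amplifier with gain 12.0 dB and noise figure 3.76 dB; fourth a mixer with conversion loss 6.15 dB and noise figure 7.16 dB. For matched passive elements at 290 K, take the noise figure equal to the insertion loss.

Convert to linear (a loss of L dB is a gain of −L dB): F_i = 10^(NF_i/10), G_i = 10^(G_i,dB/10)
  Stage 1: F_1 = 10^(2.86/10) = 1.932, G_1 = 10^(−2.86/10) = 0.5176
  Stage 2: F_2 = 10^(2.02/10) = 1.592, G_2 = 10^(15.2/10) = 33.11
  Stage 3: F_3 = 10^(3.76/10) = 2.377, G_3 = 10^(12.0/10) = 15.85
  Stage 4: F_4 = 10^(7.16/10) = 5.200, G_4 = 10^(−6.15/10) = 0.2427
Friis cascade:
  F = 1.932 + (1.592 − 1)/0.5176 + (2.377 − 1)/17.14 + (5.200 − 1)/271.6 = 3.172
NF = 10 log₁₀(3.172) = 5.01 dB

5.01 dB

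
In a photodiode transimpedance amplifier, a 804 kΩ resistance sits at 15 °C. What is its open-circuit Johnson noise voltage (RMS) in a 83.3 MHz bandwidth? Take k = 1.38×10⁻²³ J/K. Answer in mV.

1.03 mV

T = 15 °C + 273.15 = 288.15 K
V_n = √(4kTRB)
4kTRB = 4 × 1.38×10⁻²³ × 288.15 × 8.04×10⁵ × 8.33×10⁷ = 1.07×10⁻⁶ V²
V_n = √(1.07×10⁻⁶) = 1.03×10⁻³ V = 1.03 mV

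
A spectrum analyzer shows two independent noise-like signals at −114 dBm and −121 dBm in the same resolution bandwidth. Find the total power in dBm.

−113.2 dBm

Convert to linear, add, convert back:
P₁ = 3.98×10⁻¹⁵ W, P₂ = 7.94×10⁻¹⁶ W
P_tot = 4.78×10⁻¹⁵ W → 10 log₁₀(P_tot / 10⁻³) = −113.2 dBm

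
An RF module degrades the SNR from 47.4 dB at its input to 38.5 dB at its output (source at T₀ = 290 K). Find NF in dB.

8.9 dB

NF (dB) = SNR_in(dB) − SNR_out(dB) when the source is at T₀
NF = 47.4 − 38.5 = 8.9 dB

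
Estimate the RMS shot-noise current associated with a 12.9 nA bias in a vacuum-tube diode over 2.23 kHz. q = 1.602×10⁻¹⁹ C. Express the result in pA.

3.04 pA

I_n = √(2qI·B)
2qI·B = 2 × 1.602×10⁻¹⁹ × 1.29×10⁻⁸ × 2.23×10³ = 9.22×10⁻²⁴ A²
I_n = √(9.22×10⁻²⁴) = 3.04×10⁻¹² A = 3.04 pA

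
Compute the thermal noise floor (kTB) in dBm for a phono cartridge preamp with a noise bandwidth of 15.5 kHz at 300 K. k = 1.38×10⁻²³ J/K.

−131.9 dBm

P_n = kTB = 1.38×10⁻²³ × 300 × 1.55×10⁴ = 6.42×10⁻¹⁷ W
In dBm: 10 log₁₀(6.42×10⁻¹⁷ / 10⁻³) = −131.9 dBm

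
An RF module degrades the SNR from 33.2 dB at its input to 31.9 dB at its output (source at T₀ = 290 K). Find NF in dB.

1.3 dB

NF (dB) = SNR_in(dB) − SNR_out(dB) when the source is at T₀
NF = 33.2 − 31.9 = 1.3 dB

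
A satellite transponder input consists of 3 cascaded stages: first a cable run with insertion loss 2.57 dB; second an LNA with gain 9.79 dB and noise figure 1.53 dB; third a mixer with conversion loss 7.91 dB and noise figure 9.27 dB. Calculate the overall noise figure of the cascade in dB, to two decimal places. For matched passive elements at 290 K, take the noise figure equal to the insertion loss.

6.00 dB

Convert to linear (a loss of L dB is a gain of −L dB): F_i = 10^(NF_i/10), G_i = 10^(G_i,dB/10)
  Stage 1: F_1 = 10^(2.57/10) = 1.807, G_1 = 10^(−2.57/10) = 0.5534
  Stage 2: F_2 = 10^(1.53/10) = 1.422, G_2 = 10^(9.79/10) = 9.528
  Stage 3: F_3 = 10^(9.27/10) = 8.453, G_3 = 10^(−7.91/10) = 0.1618
Friis cascade:
  F = 1.807 + (1.422 − 1)/0.5534 + (8.453 − 1)/5.272 = 3.984
NF = 10 log₁₀(3.984) = 6.00 dB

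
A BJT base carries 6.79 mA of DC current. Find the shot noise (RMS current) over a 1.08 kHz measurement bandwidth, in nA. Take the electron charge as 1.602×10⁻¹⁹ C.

1.53 nA

I_n = √(2qI·B)
2qI·B = 2 × 1.602×10⁻¹⁹ × 6.79×10⁻³ × 1.08×10³ = 2.35×10⁻¹⁸ A²
I_n = √(2.35×10⁻¹⁸) = 1.53×10⁻⁹ A = 1.53 nA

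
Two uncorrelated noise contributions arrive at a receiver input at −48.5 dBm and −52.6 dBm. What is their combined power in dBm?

−47.1 dBm

Convert to linear, add, convert back:
P₁ = 1.41×10⁻⁸ W, P₂ = 5.50×10⁻⁹ W
P_tot = 1.96×10⁻⁸ W → 10 log₁₀(P_tot / 10⁻³) = −47.1 dBm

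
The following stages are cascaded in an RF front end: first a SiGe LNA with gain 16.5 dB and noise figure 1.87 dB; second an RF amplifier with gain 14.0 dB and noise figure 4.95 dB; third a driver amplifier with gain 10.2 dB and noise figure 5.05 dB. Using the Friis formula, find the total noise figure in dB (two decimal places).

2.01 dB

Convert to linear (a loss of L dB is a gain of −L dB): F_i = 10^(NF_i/10), G_i = 10^(G_i,dB/10)
  Stage 1: F_1 = 10^(1.87/10) = 1.538, G_1 = 10^(16.5/10) = 44.67
  Stage 2: F_2 = 10^(4.95/10) = 3.126, G_2 = 10^(14.0/10) = 25.12
  Stage 3: F_3 = 10^(5.05/10) = 3.199, G_3 = 10^(10.2/10) = 10.47
Friis cascade:
  F = 1.538 + (3.126 − 1)/44.67 + (3.199 − 1)/1122 = 1.588
NF = 10 log₁₀(1.588) = 2.01 dB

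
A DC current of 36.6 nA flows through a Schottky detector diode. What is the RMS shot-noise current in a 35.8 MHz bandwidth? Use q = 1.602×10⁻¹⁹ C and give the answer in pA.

648 pA

I_n = √(2qI·B)
2qI·B = 2 × 1.602×10⁻¹⁹ × 3.66×10⁻⁸ × 3.58×10⁷ = 4.20×10⁻¹⁹ A²
I_n = √(4.20×10⁻¹⁹) = 6.48×10⁻¹⁰ A = 648 pA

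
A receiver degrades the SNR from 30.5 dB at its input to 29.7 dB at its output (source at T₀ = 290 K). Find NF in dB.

0.8 dB

NF (dB) = SNR_in(dB) − SNR_out(dB) when the source is at T₀
NF = 30.5 − 29.7 = 0.8 dB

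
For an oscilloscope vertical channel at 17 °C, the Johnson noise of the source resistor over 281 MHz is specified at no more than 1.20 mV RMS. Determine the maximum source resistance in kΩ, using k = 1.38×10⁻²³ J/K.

T = 17 °C + 273.15 = 290.15 K
Johnson–Nyquist: V_n = √(4kTRB) ⇒ R = V_n² / (4kTB)
4kTB = 4 × 1.38×10⁻²³ × 290.15 × 2.81×10⁸ = 4.50×10⁻¹²
R = (1.20×10⁻³)² / 4.50×10⁻¹² = 3.20×10⁵ Ω = 320 kΩ

320 kΩ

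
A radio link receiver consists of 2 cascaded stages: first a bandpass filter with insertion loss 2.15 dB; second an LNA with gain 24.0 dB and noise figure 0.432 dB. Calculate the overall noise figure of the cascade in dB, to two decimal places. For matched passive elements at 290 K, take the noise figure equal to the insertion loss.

2.58 dB

Convert to linear (a loss of L dB is a gain of −L dB): F_i = 10^(NF_i/10), G_i = 10^(G_i,dB/10)
  Stage 1: F_1 = 10^(2.15/10) = 1.641, G_1 = 10^(−2.15/10) = 0.6095
  Stage 2: F_2 = 10^(0.432/10) = 1.105, G_2 = 10^(24.0/10) = 251.2
Friis cascade:
  F = 1.641 + (1.105 − 1)/0.6095 = 1.812
NF = 10 log₁₀(1.812) = 2.58 dB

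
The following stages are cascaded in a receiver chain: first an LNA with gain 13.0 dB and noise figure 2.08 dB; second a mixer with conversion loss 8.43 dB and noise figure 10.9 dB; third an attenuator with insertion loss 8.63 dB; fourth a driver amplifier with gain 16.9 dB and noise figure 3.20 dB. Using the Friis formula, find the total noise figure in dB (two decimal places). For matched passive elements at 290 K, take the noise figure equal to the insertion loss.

Convert to linear (a loss of L dB is a gain of −L dB): F_i = 10^(NF_i/10), G_i = 10^(G_i,dB/10)
  Stage 1: F_1 = 10^(2.08/10) = 1.614, G_1 = 10^(13.0/10) = 19.95
  Stage 2: F_2 = 10^(10.9/10) = 12.30, G_2 = 10^(−8.43/10) = 0.1435
  Stage 3: F_3 = 10^(8.63/10) = 7.295, G_3 = 10^(−8.63/10) = 0.1371
  Stage 4: F_4 = 10^(3.20/10) = 2.089, G_4 = 10^(16.9/10) = 48.98
Friis cascade:
  F = 1.614 + (12.30 − 1)/19.95 + (7.295 − 1)/2.864 + (2.089 − 1)/0.3926 = 7.153
NF = 10 log₁₀(7.153) = 8.54 dB

8.54 dB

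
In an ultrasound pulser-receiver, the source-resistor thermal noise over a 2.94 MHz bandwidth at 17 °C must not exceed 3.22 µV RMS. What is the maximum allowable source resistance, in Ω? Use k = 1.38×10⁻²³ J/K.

220 Ω

T = 17 °C + 273.15 = 290.15 K
Johnson–Nyquist: V_n = √(4kTRB) ⇒ R = V_n² / (4kTB)
4kTB = 4 × 1.38×10⁻²³ × 290.15 × 2.94×10⁶ = 4.71×10⁻¹⁴
R = (3.22×10⁻⁶)² / 4.71×10⁻¹⁴ = 2.20×10² Ω = 220 Ω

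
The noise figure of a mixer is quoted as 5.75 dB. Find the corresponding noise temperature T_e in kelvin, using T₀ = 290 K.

F = 10^(5.75/10) = 3.75837
T_e = (F − 1)·T₀ = (3.75837 − 1) × 290 = 800 K

800 K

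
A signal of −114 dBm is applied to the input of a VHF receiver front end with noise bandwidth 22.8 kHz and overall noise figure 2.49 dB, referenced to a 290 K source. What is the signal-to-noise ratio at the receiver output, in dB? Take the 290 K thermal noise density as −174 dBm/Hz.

Noise floor: N = −174 + 10 log₁₀(B) + NF
10 log₁₀(2.28×10⁴) = 43.58 dB
N = −174 + 43.58 + 2.49 = −127.93 dBm
SNR = P_sig − N = −114 − (−127.93) = 13.93 dB → 13.9 dB

13.9 dB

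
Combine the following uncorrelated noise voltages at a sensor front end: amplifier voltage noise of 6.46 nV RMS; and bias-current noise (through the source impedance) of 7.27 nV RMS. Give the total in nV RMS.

Uncorrelated sources add in power (mean-square): V_tot = √(ΣV_i²)
V_tot = √[(6.46×10⁻⁹)² + (7.27×10⁻⁹)²] = 9.73×10⁻⁹ V = 9.73 nV

9.73 nV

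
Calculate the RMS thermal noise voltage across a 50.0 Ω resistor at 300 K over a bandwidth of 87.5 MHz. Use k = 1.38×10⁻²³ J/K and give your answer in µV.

V_n = √(4kTRB)
4kTRB = 4 × 1.38×10⁻²³ × 300 × 5.00×10¹ × 8.75×10⁷ = 7.25×10⁻¹¹ V²
V_n = √(7.25×10⁻¹¹) = 8.51×10⁻⁶ V = 8.51 µV

8.51 µV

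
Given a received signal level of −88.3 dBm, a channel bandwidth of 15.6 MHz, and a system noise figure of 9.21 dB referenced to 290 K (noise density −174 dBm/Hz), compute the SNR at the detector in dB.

Noise floor: N = −174 + 10 log₁₀(B) + NF
10 log₁₀(1.56×10⁷) = 71.93 dB
N = −174 + 71.93 + 9.21 = −92.86 dBm
SNR = P_sig − N = −88.3 − (−92.86) = 4.56 dB → 4.6 dB

4.6 dB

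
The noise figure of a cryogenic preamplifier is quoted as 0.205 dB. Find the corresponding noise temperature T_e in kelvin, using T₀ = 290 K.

F = 10^(0.205/10) = 1.04833
T_e = (F − 1)·T₀ = (1.04833 − 1) × 290 = 14.0 K

14.0 K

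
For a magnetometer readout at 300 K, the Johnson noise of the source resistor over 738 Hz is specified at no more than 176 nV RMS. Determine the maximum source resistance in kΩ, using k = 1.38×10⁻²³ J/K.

2.53 kΩ

Johnson–Nyquist: V_n = √(4kTRB) ⇒ R = V_n² / (4kTB)
4kTB = 4 × 1.38×10⁻²³ × 300 × 7.38×10² = 1.22×10⁻¹⁷
R = (1.76×10⁻⁷)² / 1.22×10⁻¹⁷ = 2.53×10³ Ω = 2.53 kΩ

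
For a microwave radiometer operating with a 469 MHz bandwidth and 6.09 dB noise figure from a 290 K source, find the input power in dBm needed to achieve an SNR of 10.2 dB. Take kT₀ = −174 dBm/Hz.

−71.0 dBm

Sensitivity = −174 + 10 log₁₀(B) + NF + SNR_min
= −174 + 86.71 + 6.09 + 10.2
= −71.00 dBm → −71.0 dBm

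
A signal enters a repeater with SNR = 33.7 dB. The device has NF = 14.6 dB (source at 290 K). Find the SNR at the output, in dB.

19.1 dB

By definition F = SNR_in/SNR_out, so in dB: SNR_out = SNR_in − NF
SNR_out = 33.7 − 14.6 = 19.1 dB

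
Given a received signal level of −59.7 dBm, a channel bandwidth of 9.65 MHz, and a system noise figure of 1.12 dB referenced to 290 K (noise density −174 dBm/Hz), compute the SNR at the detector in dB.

Noise floor: N = −174 + 10 log₁₀(B) + NF
10 log₁₀(9.65×10⁶) = 69.85 dB
N = −174 + 69.85 + 1.12 = −103.03 dBm
SNR = P_sig − N = −59.7 − (−103.03) = 43.33 dB → 43.3 dB

43.3 dB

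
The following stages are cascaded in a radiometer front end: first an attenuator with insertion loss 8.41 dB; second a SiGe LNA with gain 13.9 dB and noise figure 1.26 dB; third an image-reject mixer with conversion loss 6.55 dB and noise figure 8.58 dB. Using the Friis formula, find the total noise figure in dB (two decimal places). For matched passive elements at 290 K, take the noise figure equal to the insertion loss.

10.42 dB

Convert to linear (a loss of L dB is a gain of −L dB): F_i = 10^(NF_i/10), G_i = 10^(G_i,dB/10)
  Stage 1: F_1 = 10^(8.41/10) = 6.934, G_1 = 10^(−8.41/10) = 0.1442
  Stage 2: F_2 = 10^(1.26/10) = 1.337, G_2 = 10^(13.9/10) = 24.55
  Stage 3: F_3 = 10^(8.58/10) = 7.211, G_3 = 10^(−6.55/10) = 0.2213
Friis cascade:
  F = 6.934 + (1.337 − 1)/0.1442 + (7.211 − 1)/3.540 = 11.02
NF = 10 log₁₀(11.02) = 10.42 dB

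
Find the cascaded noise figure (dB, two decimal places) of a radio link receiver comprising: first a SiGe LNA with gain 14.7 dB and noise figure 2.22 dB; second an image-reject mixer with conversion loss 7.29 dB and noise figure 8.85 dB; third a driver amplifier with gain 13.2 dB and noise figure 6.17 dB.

Convert to linear (a loss of L dB is a gain of −L dB): F_i = 10^(NF_i/10), G_i = 10^(G_i,dB/10)
  Stage 1: F_1 = 10^(2.22/10) = 1.667, G_1 = 10^(14.7/10) = 29.51
  Stage 2: F_2 = 10^(8.85/10) = 7.674, G_2 = 10^(−7.29/10) = 0.1866
  Stage 3: F_3 = 10^(6.17/10) = 4.140, G_3 = 10^(13.2/10) = 20.89
Friis cascade:
  F = 1.667 + (7.674 − 1)/29.51 + (4.140 − 1)/5.508 = 2.463
NF = 10 log₁₀(2.463) = 3.92 dB

3.92 dB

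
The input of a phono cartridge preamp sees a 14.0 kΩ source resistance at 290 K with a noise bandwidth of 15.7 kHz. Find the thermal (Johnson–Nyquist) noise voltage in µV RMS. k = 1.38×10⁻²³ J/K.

V_n = √(4kTRB)
4kTRB = 4 × 1.38×10⁻²³ × 290 × 1.40×10⁴ × 1.57×10⁴ = 3.52×10⁻¹² V²
V_n = √(3.52×10⁻¹²) = 1.88×10⁻⁶ V = 1.88 µV

1.88 µV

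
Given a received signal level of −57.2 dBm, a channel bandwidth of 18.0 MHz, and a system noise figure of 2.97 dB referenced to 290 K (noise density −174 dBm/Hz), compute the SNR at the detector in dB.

Noise floor: N = −174 + 10 log₁₀(B) + NF
10 log₁₀(1.80×10⁷) = 72.55 dB
N = −174 + 72.55 + 2.97 = −98.48 dBm
SNR = P_sig − N = −57.2 − (−98.48) = 41.28 dB → 41.3 dB

41.3 dB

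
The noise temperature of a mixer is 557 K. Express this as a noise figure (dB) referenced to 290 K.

F = 1 + T_e/T₀ = 1 + 557/290 = 2.92069
NF = 10 log₁₀(2.92069) = 4.65 dB

4.65 dB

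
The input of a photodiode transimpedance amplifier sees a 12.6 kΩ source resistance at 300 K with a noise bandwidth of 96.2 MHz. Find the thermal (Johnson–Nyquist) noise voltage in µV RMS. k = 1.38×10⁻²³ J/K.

142 µV

V_n = √(4kTRB)
4kTRB = 4 × 1.38×10⁻²³ × 300 × 1.26×10⁴ × 9.62×10⁷ = 2.01×10⁻⁸ V²
V_n = √(2.01×10⁻⁸) = 1.42×10⁻⁴ V = 142 µV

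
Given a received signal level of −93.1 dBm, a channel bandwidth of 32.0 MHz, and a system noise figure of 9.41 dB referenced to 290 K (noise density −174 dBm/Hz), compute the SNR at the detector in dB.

−3.6 dB

Noise floor: N = −174 + 10 log₁₀(B) + NF
10 log₁₀(3.20×10⁷) = 75.05 dB
N = −174 + 75.05 + 9.41 = −89.54 dBm
SNR = P_sig − N = −93.1 − (−89.54) = −3.56 dB → −3.6 dB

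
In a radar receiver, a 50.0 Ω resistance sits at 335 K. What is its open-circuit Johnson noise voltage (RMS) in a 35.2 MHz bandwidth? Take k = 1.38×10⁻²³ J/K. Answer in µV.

V_n = √(4kTRB)
4kTRB = 4 × 1.38×10⁻²³ × 335 × 5.00×10¹ × 3.52×10⁷ = 3.25×10⁻¹¹ V²
V_n = √(3.25×10⁻¹¹) = 5.70×10⁻⁶ V = 5.70 µV

5.70 µV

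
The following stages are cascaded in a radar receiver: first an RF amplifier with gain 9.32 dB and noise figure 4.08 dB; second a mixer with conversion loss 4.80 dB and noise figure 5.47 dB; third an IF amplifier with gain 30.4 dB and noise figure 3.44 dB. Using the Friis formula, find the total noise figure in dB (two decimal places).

5.16 dB

Convert to linear (a loss of L dB is a gain of −L dB): F_i = 10^(NF_i/10), G_i = 10^(G_i,dB/10)
  Stage 1: F_1 = 10^(4.08/10) = 2.559, G_1 = 10^(9.32/10) = 8.551
  Stage 2: F_2 = 10^(5.47/10) = 3.524, G_2 = 10^(−4.80/10) = 0.3311
  Stage 3: F_3 = 10^(3.44/10) = 2.208, G_3 = 10^(30.4/10) = 1096
Friis cascade:
  F = 2.559 + (3.524 − 1)/8.551 + (2.208 − 1)/2.831 = 3.280
NF = 10 log₁₀(3.280) = 5.16 dB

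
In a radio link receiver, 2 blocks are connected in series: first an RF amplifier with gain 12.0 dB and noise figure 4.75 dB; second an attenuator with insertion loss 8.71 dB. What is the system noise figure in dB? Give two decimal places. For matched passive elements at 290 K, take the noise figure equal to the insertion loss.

Convert to linear (a loss of L dB is a gain of −L dB): F_i = 10^(NF_i/10), G_i = 10^(G_i,dB/10)
  Stage 1: F_1 = 10^(4.75/10) = 2.985, G_1 = 10^(12.0/10) = 15.85
  Stage 2: F_2 = 10^(8.71/10) = 7.430, G_2 = 10^(−8.71/10) = 0.1346
Friis cascade:
  F = 2.985 + (7.430 − 1)/15.85 = 3.391
NF = 10 log₁₀(3.391) = 5.30 dB

5.30 dB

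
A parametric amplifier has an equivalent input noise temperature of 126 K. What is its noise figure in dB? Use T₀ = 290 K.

1.57 dB

F = 1 + T_e/T₀ = 1 + 126/290 = 1.43448
NF = 10 log₁₀(1.43448) = 1.57 dB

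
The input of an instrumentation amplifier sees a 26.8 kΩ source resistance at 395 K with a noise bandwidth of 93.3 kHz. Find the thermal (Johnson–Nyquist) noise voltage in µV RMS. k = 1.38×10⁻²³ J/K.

7.38 µV

V_n = √(4kTRB)
4kTRB = 4 × 1.38×10⁻²³ × 395 × 2.68×10⁴ × 9.33×10⁴ = 5.45×10⁻¹¹ V²
V_n = √(5.45×10⁻¹¹) = 7.38×10⁻⁶ V = 7.38 µV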